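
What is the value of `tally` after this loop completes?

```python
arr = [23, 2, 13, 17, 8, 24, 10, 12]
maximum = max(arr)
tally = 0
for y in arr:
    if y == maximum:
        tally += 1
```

Count of max value 24 in [23, 2, 13, 17, 8, 24, 10, 12]
`tally` takes the values: 0 → 1

Answer: 1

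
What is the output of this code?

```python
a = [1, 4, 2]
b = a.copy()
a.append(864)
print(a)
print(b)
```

Key concept: list.copy() creates independent copy.
Step by step:
`a = [1, 4, 2]` → a = [1, 4, 2]
`b = a.copy()` → b = [1, 4, 2]
`a.append(864)` → a = [1, 4, 2, 864]
`print(a)` → prints [1, 4, 2, 864]
`print(b)` → prints [1, 4, 2]

Answer:
[1, 4, 2, 864]
[1, 4, 2]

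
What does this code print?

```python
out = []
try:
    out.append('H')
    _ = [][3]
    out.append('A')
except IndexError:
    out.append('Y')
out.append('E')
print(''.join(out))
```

Execution trace: 'H' (try body) → 'Y' (except IndexError) → 'E' (after the try/except). Output: HYE

Answer: HYE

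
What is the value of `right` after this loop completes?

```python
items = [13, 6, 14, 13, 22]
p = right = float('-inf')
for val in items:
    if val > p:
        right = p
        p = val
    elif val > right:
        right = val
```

Second largest (with repeats) in [13, 6, 14, 13, 22]
`right` takes the values: -inf → 6 → 13 → 14

Answer: 14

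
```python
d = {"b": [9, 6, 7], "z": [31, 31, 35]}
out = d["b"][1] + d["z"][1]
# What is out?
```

Trace:
`d = {"b": [9, 6, 7], "z": [31, 31, 35]}` → d = {'b': [9, 6, 7], 'z': [31, 31, 35]}
`out = d["b"][1] + d["z"][1]` → out = 37
So out = 37

Answer: 37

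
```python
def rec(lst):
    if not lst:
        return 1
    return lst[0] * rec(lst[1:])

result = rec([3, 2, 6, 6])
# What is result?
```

Product over [3, 2, 6, 6] = 3 * 2 * 6 * 6 = 216

Answer: 216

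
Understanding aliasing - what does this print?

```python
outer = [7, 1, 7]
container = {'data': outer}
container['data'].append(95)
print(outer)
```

Key concept: dict holds reference to list.
Step by step:
`outer = [7, 1, 7]` → outer = [7, 1, 7]
`container = {'data': outer}` → container = {'data': [7, 1, 7]}
`container['data'].append(95)` → outer = [7, 1, 7, 95]; container = {'data': [7, 1, 7, 95]}
`print(outer)` → prints [7, 1, 7, 95]

Answer: [7, 1, 7, 95]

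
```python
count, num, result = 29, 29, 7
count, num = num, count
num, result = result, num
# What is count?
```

Trace:
`count, num, result = 29, 29, 7` → count = 29; num = 29; result = 7
`count, num = num, count` → count = 29; num = 29
`num, result = result, num` → num = 7; result = 29
So count = 29

Answer: 29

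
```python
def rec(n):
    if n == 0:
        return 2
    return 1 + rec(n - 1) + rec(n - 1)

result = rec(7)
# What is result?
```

rec(n) = 1 + 2·rec(n-1), rec(0)=2. Closed form: (2+1)·2^7 - 1 = 383.

Answer: 383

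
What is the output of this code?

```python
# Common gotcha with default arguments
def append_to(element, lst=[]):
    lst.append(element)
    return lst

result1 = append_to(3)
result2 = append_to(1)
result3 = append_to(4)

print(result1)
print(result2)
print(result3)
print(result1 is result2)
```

Key concept: mutable default argument gotcha.
Step by step:
`result1 = append_to(3)` → result1 = [3]
`result2 = append_to(1)` → result1 = [3, 1] (same object as result2); result2 = [3, 1] (same object as result1)
`result3 = append_to(4)` → result1 = [3, 1, 4] (same object as result2, result3); result2 = [3, 1, 4] (same object as result1, result3); result3 = [3, 1, 4] (same object as result1, result2)
`print(result1)` → prints [3, 1, 4]
`print(result2)` → prints [3, 1, 4]
`print(result3)` → prints [3, 1, 4]
`print(result1 is result2)` → prints True

Answer:
[3, 1, 4]
[3, 1, 4]
[3, 1, 4]
True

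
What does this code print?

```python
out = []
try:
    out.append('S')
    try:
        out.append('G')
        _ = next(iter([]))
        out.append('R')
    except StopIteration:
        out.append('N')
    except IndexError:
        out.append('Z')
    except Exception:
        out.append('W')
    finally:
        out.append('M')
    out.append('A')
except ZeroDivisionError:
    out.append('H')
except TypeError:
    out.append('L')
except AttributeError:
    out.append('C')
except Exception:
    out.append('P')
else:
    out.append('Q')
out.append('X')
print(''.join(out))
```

Execution trace: 'S' (try body) → 'G' (inner try body) → 'N' (inner except StopIteration) → 'M' (inner finally) → 'A' (try body, no exception) → 'Q' (else) → 'X' (after the try/except). Output: SGNMAQX

Answer: SGNMAQX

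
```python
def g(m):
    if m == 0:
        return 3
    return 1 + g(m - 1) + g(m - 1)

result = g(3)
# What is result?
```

g(m) = 1 + 2·g(m-1), g(0)=3. Closed form: (3+1)·2^3 - 1 = 31.

Answer: 31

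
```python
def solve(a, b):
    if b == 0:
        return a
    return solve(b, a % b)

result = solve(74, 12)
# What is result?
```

solve(74, 12) -> solve(12, 2) -> solve(2, 0) -> 2

Answer: 2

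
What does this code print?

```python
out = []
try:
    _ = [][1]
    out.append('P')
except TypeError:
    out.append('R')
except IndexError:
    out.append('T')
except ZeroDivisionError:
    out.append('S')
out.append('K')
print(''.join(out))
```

Execution trace: 'T' (except IndexError) → 'K' (after the try/except). Output: TK

Answer: TK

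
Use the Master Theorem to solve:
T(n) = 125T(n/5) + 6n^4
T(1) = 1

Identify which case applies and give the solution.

a=125, b=5, f(n)=6n^4. log_5(125) = 3. Since c=4 > 3 and the regularity condition holds (125(n/5)^4 = (125/5^4)n^4 with 125/5^4 < 1), Case 3 applies: T(n) = Θ(f(n)) = O(n^4).

Answer: O(n^4) - Case 3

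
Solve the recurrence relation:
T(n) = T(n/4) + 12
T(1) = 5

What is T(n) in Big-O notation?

Each step divides n by 4 and adds 12. After log_4(n) steps we reach T(1)=5. So T(n) = 12·log_4(n) + 5 = O(log n).

Answer: O(log n)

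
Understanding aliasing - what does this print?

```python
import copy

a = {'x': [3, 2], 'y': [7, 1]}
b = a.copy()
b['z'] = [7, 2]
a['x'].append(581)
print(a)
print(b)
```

Key concept: shallow copy of dict with mutable values.
Step by step:
`a = {'x': [3, 2], 'y': [7, 1]}` → a = {'x': [3, 2], 'y': [7, 1]}
`b = a.copy()` → b = {'x': [3, 2], 'y': [7, 1]}
`b['z'] = [7, 2]` → b = {'x': [3, 2], 'y': [7, 1], 'z': [7, 2]}
`a['x'].append(581)` → a = {'x': [3, 2, 581], 'y': [7, 1]}; b = {'x': [3, 2, 581], 'y': [7, 1], 'z': [7, 2]}
`print(a)` → prints {'x': [3, 2, 581], 'y': [7, 1]}
`print(b)` → prints {'x': [3, 2, 581], 'y': [7, 1], 'z': [7, 2]}

Answer:
{'x': [3, 2, 581], 'y': [7, 1]}
{'x': [3, 2, 581], 'y': [7, 1], 'z': [7, 2]}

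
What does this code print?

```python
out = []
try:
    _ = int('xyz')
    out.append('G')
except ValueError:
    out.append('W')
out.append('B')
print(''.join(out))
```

Execution trace: 'W' (except ValueError) → 'B' (after the try/except). Output: WB

Answer: WB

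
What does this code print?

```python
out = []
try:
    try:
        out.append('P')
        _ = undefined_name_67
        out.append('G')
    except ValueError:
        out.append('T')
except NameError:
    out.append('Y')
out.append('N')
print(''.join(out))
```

Execution trace: 'P' (try body) → 'Y' (outer except NameError) → 'N' (after the try/except). Output: PYN

Answer: PYN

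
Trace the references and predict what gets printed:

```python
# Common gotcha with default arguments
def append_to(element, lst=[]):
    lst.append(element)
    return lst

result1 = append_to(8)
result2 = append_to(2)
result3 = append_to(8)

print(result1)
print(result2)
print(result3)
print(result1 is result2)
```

Key concept: mutable default argument gotcha.
Step by step:
`result1 = append_to(8)` → result1 = [8]
`result2 = append_to(2)` → result1 = [8, 2] (same object as result2); result2 = [8, 2] (same object as result1)
`result3 = append_to(8)` → result1 = [8, 2, 8] (same object as result2, result3); result2 = [8, 2, 8] (same object as result1, result3); result3 = [8, 2, 8] (same object as result1, result2)
`print(result1)` → prints [8, 2, 8]
`print(result2)` → prints [8, 2, 8]
`print(result3)` → prints [8, 2, 8]
`print(result1 is result2)` → prints True

Answer:
[8, 2, 8]
[8, 2, 8]
[8, 2, 8]
True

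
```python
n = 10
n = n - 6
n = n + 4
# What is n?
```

Trace:
`n = 10` → n = 10
`n = n - 6` → n = 4
`n = n + 4` → n = 8
So n = 8

Answer: 8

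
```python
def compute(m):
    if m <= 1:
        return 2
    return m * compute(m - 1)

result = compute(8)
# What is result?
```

compute(8) = 8 * 7 * 6 * 5 * 4 * 3 * 2 * 2 = 80640

Answer: 80640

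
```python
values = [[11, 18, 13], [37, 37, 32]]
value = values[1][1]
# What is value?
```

Trace:
`values = [[11, 18, 13], [37, 37, 32]]` → values = [[11, 18, 13], [37, 37, 32]]
`value = values[1][1]` → value = 37
So value = 37

Answer: 37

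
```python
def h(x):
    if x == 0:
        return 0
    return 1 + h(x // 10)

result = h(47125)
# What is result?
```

Count of digits of 47125: 5

Answer: 5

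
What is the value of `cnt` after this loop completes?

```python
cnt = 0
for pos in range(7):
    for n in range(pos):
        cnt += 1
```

Triangle number: 0+1+2+...+6
`cnt` takes the values: 0 → 1 → 2 → 3 → 4 → 5 → 6 → 7 → 8 → 9 → 10 → 11 → 12 → 13 → 14 → 15 → 16 → 17 → 18 → 19 → 20 → 21

Answer: 21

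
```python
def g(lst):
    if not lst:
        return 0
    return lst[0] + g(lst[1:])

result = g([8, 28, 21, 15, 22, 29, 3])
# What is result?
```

8 + 28 + 21 + 15 + 22 + 29 + 3 + 0 = 126

Answer: 126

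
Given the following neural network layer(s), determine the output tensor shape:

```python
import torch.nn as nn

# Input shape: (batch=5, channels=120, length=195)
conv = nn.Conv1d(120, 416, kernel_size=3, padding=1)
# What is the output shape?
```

Input: (5, 120, 195) -> Output: (5, 416, 195)

Answer: (5, 416, 195)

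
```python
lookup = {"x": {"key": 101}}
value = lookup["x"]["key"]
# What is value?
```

Trace:
`lookup = {"x": {"key": 101}}` → lookup = {'x': {'key': 101}}
`value = lookup["x"]["key"]` → value = 101
So value = 101

Answer: 101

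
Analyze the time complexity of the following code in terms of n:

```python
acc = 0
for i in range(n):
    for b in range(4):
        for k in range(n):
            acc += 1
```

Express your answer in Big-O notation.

Each loop level contributes: n × 1 × n. Multiplying the contributions gives O(n^2).

Answer: O(n^2)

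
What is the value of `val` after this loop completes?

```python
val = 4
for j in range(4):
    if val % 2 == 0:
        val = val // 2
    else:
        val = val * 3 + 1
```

Collatz-style transformation from 4
`val` takes the values: 4 → 2 → 1 → 4 → 2

Answer: 2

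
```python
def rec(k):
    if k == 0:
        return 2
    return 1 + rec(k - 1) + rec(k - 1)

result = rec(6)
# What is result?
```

rec(k) = 1 + 2·rec(k-1), rec(0)=2. Closed form: (2+1)·2^6 - 1 = 191.

Answer: 191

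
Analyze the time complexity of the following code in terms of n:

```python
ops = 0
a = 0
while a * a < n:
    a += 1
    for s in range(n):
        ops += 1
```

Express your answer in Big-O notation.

Each loop level contributes: √n × n. Multiplying the contributions gives O(n√n).

Answer: O(n√n)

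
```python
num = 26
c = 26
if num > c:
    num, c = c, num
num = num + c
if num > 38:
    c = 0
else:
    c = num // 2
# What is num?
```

Trace:
`num = 26` → num = 26
`c = 26` → c = 26
`if num > c: ...` → num > c is False → no variable changes
`num = num + c` → num = 52
`if num > 38: ...` → num > 38 is True → c = 0
So num = 52

Answer: 52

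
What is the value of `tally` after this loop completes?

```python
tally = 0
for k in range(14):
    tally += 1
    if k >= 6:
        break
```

Loop breaks when k reaches 6, tally is 7
`tally` takes the values: 0 → 1 → 2 → 3 → 4 → 5 → 6 → 7

Answer: 7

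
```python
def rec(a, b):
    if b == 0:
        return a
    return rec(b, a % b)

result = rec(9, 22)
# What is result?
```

rec(9, 22) -> rec(22, 9) -> rec(9, 4) -> rec(4, 1) -> rec(1, 0) -> 1

Answer: 1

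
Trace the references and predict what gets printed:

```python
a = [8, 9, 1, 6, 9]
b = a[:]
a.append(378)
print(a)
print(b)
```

Key concept: slice [:] creates copy.
Step by step:
`a = [8, 9, 1, 6, 9]` → a = [8, 9, 1, 6, 9]
`b = a[:]` → b = [8, 9, 1, 6, 9]
`a.append(378)` → a = [8, 9, 1, 6, 9, 378]
`print(a)` → prints [8, 9, 1, 6, 9, 378]
`print(b)` → prints [8, 9, 1, 6, 9]

Answer:
[8, 9, 1, 6, 9, 378]
[8, 9, 1, 6, 9]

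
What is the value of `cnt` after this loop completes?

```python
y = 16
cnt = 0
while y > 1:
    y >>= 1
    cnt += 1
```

Count right shifts until 1
`cnt` takes the values: 0 → 1 → 2 → 3 → 4

Answer: 4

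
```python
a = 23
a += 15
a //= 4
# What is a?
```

Trace:
`a = 23` → a = 23
`a += 15` → a = 38
`a //= 4` → a = 9
So a = 9

Answer: 9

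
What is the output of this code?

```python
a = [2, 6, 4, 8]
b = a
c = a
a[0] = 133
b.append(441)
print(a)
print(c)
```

Key concept: multiple aliases.
Step by step:
`a = [2, 6, 4, 8]` → a = [2, 6, 4, 8]
`b = a` → b = [2, 6, 4, 8] (same object as a)
`c = a` → c = [2, 6, 4, 8] (same object as a, b)
`a[0] = 133` → a = [133, 6, 4, 8] (same object as b, c); b = [133, 6, 4, 8] (same object as a, c); c = [133, 6, 4, 8] (same object as a, b)
`b.append(441)` → a = [133, 6, 4, 8, 441] (same object as b, c); b = [133, 6, 4, 8, 441] (same object as a, c); c = [133, 6, 4, 8, 441] (same object as a, b)
`print(a)` → prints [133, 6, 4, 8, 441]
`print(c)` → prints [133, 6, 4, 8, 441]

Answer:
[133, 6, 4, 8, 441]
[133, 6, 4, 8, 441]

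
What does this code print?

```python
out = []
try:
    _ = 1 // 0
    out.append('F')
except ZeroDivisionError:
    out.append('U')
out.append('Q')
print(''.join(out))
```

Execution trace: 'U' (except ZeroDivisionError) → 'Q' (after the try/except). Output: UQ

Answer: UQ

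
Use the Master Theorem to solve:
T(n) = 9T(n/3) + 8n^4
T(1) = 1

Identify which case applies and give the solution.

a=9, b=3, f(n)=8n^4. log_3(9) = 2. Since c=4 > 2 and the regularity condition holds (9(n/3)^4 = (9/3^4)n^4 with 9/3^4 < 1), Case 3 applies: T(n) = Θ(f(n)) = O(n^4).

Answer: O(n^4) - Case 3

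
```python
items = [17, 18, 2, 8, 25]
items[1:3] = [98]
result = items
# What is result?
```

Trace:
`items = [17, 18, 2, 8, 25]` → items = [17, 18, 2, 8, 25]
`items[1:3] = [98]` → items = [17, 98, 8, 25]
`result = items` → result = [17, 98, 8, 25]
So result = [17, 98, 8, 25]

Answer: [17, 98, 8, 25]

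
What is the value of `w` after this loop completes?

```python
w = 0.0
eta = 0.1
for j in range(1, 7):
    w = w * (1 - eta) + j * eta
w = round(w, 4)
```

Moving average with lr=0.1
`w` takes the values: 0.0 → 0.1 → 0.29 → 0.561 → 0.9049 → 1.31441 → 1.782969 → 1.783

Answer: 1.783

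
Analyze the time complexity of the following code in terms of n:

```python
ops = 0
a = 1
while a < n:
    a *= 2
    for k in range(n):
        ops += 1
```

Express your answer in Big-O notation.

Each loop level contributes: log n × n. Multiplying the contributions gives O(n log n).

Answer: O(n log n)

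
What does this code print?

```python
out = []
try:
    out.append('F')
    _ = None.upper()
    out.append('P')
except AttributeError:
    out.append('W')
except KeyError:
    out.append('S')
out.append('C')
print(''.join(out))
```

Execution trace: 'F' (try body) → 'W' (except AttributeError) → 'C' (after the try/except). Output: FWC

Answer: FWC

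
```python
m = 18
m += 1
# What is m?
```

Trace:
`m = 18` → m = 18
`m += 1` → m = 19
So m = 19

Answer: 19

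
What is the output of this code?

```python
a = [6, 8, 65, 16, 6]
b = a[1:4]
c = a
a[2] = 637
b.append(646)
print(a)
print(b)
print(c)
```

Key concept: slice vs alias.
Step by step:
`a = [6, 8, 65, 16, 6]` → a = [6, 8, 65, 16, 6]
`b = a[1:4]` → b = [8, 65, 16]
`c = a` → c = [6, 8, 65, 16, 6] (same object as a)
`a[2] = 637` → a = [6, 8, 637, 16, 6] (same object as c); c = [6, 8, 637, 16, 6] (same object as a)
`b.append(646)` → b = [8, 65, 16, 646]
`print(a)` → prints [6, 8, 637, 16, 6]
`print(b)` → prints [8, 65, 16, 646]
`print(c)` → prints [6, 8, 637, 16, 6]

Answer:
[6, 8, 637, 16, 6]
[8, 65, 16, 646]
[6, 8, 637, 16, 6]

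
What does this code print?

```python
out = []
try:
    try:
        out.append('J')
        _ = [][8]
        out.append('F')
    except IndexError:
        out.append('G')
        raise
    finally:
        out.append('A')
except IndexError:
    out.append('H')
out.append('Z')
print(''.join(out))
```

Execution trace: 'J' (inner try body) → 'G' (inner except IndexError) → 'A' (inner finally) → 'H' (outer except IndexError) → 'Z' (after the try/except). Output: JGAHZ

Answer: JGAHZ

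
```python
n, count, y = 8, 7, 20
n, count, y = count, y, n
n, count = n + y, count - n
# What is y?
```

Trace:
`n, count, y = 8, 7, 20` → n = 8; count = 7; y = 20
`n, count, y = count, y, n` → n = 7; count = 20; y = 8
`n, count = n + y, count - n` → n = 15; count = 13
So y = 8

Answer: 8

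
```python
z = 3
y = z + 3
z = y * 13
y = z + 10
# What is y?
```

Trace:
`z = 3` → z = 3
`y = z + 3` → y = 6
`z = y * 13` → z = 78
`y = z + 10` → y = 88
So y = 88

Answer: 88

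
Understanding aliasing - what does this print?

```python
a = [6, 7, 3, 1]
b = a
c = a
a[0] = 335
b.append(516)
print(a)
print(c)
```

Key concept: multiple aliases.
Step by step:
`a = [6, 7, 3, 1]` → a = [6, 7, 3, 1]
`b = a` → b = [6, 7, 3, 1] (same object as a)
`c = a` → c = [6, 7, 3, 1] (same object as a, b)
`a[0] = 335` → a = [335, 7, 3, 1] (same object as b, c); b = [335, 7, 3, 1] (same object as a, c); c = [335, 7, 3, 1] (same object as a, b)
`b.append(516)` → a = [335, 7, 3, 1, 516] (same object as b, c); b = [335, 7, 3, 1, 516] (same object as a, c); c = [335, 7, 3, 1, 516] (same object as a, b)
`print(a)` → prints [335, 7, 3, 1, 516]
`print(c)` → prints [335, 7, 3, 1, 516]

Answer:
[335, 7, 3, 1, 516]
[335, 7, 3, 1, 516]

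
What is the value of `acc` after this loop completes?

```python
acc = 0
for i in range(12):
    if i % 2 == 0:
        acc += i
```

Sum of even numbers 0 to 11
`acc` takes the values: 0 → 2 → 6 → 12 → 20 → 30

Answer: 30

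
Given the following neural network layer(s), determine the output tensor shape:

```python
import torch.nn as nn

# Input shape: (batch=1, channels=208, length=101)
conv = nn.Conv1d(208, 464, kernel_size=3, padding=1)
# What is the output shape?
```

Input: (1, 208, 101) -> Output: (1, 464, 101)

Answer: (1, 464, 101)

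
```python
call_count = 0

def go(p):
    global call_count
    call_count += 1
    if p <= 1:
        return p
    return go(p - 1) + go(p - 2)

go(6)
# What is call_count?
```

Calls(p) = 1 + Calls(p-1) + Calls(p-2); Calls(0)=Calls(1)=1. For p=6 this gives 25.

Answer: 25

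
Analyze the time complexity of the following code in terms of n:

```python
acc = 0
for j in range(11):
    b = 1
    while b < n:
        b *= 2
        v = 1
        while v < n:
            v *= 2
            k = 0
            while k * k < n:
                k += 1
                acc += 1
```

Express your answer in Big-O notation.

Each loop level contributes: 1 × log n × log n × √n. Multiplying the contributions gives O(√n log² n).

Answer: O(√n log² n)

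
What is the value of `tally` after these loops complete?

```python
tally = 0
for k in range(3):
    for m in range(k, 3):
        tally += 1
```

Upper triangle: 3 + 2 + ... + 1
`tally` takes the values: 0 → 1 → 2 → 3 → 4 → 5 → 6

Answer: 6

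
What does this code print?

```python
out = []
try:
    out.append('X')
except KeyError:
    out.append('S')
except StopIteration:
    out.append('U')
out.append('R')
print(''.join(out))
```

Execution trace: 'X' (try body, no exception) → 'R' (after the try/except). Output: XR

Answer: XR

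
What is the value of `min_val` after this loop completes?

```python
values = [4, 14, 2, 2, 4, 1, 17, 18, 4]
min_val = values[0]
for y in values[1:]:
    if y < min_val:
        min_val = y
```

Minimum of [4, 14, 2, 2, 4, 1, 17, 18, 4]
`min_val` takes the values: 4 → 2 → 1

Answer: 1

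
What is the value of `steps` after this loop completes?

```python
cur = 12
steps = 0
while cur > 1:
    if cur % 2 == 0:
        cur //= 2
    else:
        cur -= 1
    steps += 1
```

Steps to reduce 12 to 1
`steps` takes the values: 0 → 1 → 2 → 3 → 4

Answer: 4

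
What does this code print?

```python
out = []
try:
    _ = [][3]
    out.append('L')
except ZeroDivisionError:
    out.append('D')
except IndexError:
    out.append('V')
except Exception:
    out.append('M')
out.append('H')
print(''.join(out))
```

Execution trace: 'V' (except IndexError) → 'H' (after the try/except). Output: VH

Answer: VH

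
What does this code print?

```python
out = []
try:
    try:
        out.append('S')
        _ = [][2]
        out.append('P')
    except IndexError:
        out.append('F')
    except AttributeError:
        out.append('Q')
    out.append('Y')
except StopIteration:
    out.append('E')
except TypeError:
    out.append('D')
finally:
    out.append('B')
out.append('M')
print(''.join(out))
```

Execution trace: 'S' (inner try body) → 'F' (inner except IndexError) → 'Y' (try body, no exception) → 'B' (finally) → 'M' (after the try/except). Output: SFYBM

Answer: SFYBM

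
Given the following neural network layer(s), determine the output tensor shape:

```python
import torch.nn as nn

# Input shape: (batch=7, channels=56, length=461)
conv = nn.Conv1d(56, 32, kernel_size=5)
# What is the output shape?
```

Input: (7, 56, 461) -> Output: (7, 32, 457)

Answer: (7, 32, 457)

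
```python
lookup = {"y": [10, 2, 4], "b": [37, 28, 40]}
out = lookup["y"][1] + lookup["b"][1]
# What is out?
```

Trace:
`lookup = {"y": [10, 2, 4], "b": [37, 28, 40]}` → lookup = {'y': [10, 2, 4], 'b': [37, 28, 40]}
`out = lookup["y"][1] + lookup["b"][1]` → out = 30
So out = 30

Answer: 30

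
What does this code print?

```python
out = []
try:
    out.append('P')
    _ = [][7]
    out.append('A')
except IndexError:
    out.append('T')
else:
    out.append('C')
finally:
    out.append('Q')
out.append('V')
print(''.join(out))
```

Execution trace: 'P' (try body) → 'T' (except IndexError) → 'Q' (finally) → 'V' (after the try/except). Output: PTQV

Answer: PTQV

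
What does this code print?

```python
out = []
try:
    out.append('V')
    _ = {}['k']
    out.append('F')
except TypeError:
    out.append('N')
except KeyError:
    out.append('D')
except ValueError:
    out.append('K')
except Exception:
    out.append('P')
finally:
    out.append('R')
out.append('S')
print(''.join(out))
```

Execution trace: 'V' (try body) → 'D' (except KeyError) → 'R' (finally) → 'S' (after the try/except). Output: VDRS

Answer: VDRS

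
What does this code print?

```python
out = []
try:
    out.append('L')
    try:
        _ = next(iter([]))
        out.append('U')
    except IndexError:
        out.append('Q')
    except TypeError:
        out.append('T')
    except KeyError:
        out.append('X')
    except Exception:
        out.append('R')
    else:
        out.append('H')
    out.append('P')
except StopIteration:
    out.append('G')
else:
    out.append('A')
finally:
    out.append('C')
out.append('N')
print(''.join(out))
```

Execution trace: 'L' (try body) → 'R' (inner except Exception) → 'P' (try body, no exception) → 'A' (else) → 'C' (finally) → 'N' (after the try/except). Output: LRPACN

Answer: LRPACN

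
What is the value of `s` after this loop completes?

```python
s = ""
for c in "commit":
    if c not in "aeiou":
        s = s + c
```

Remove vowels from 'commit'
`s` takes the values: "" → "c" → "cm" → "cmm" → "cmmt"

Answer: "cmmt"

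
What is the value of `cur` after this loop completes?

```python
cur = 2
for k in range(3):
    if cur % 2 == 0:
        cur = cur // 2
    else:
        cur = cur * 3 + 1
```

Collatz-style transformation from 2
`cur` takes the values: 2 → 1 → 4 → 2

Answer: 2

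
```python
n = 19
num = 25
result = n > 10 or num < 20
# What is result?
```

Trace:
`n = 19` → n = 19
`num = 25` → num = 25
`result = n > 10 or num < 20` → result = True
So result = True

Answer: True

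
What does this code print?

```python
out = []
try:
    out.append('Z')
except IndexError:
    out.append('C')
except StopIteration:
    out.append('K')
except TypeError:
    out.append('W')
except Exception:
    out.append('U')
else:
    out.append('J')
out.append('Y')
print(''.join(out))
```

Execution trace: 'Z' (try body, no exception) → 'J' (else) → 'Y' (after the try/except). Output: ZJY

Answer: ZJY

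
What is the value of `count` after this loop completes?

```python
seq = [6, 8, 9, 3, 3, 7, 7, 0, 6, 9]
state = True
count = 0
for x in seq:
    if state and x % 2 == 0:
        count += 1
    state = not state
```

Count even values at even positions
`count` takes the values: 0 → 1 → 2

Answer: 2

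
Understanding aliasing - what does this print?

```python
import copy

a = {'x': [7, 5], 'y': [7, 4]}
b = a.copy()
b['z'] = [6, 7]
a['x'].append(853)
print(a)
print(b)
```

Key concept: shallow copy of dict with mutable values.
Step by step:
`a = {'x': [7, 5], 'y': [7, 4]}` → a = {'x': [7, 5], 'y': [7, 4]}
`b = a.copy()` → b = {'x': [7, 5], 'y': [7, 4]}
`b['z'] = [6, 7]` → b = {'x': [7, 5], 'y': [7, 4], 'z': [6, 7]}
`a['x'].append(853)` → a = {'x': [7, 5, 853], 'y': [7, 4]}; b = {'x': [7, 5, 853], 'y': [7, 4], 'z': [6, 7]}
`print(a)` → prints {'x': [7, 5, 853], 'y': [7, 4]}
`print(b)` → prints {'x': [7, 5, 853], 'y': [7, 4], 'z': [6, 7]}

Answer:
{'x': [7, 5, 853], 'y': [7, 4]}
{'x': [7, 5, 853], 'y': [7, 4], 'z': [6, 7]}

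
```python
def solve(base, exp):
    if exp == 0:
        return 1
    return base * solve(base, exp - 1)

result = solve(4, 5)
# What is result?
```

solve(4, 5) = 4 * 4 * 4 * 4 * 4 = 1024

Answer: 1024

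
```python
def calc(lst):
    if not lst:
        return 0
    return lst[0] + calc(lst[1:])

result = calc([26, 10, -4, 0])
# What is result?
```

26 + 10 + (-4) + 0 + 0 = 32

Answer: 32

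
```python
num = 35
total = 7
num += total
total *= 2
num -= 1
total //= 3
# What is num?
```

Trace:
`num = 35` → num = 35
`total = 7` → total = 7
`num += total` → num = 42
`total *= 2` → total = 14
`num -= 1` → num = 41
`total //= 3` → total = 4
So num = 41

Answer: 41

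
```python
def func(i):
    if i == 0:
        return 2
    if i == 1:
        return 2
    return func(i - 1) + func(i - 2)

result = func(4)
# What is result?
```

Build up from base cases: func(0)=2, func(1)=2, func(2)=4, func(3)=6, func(4)=10

Answer: 10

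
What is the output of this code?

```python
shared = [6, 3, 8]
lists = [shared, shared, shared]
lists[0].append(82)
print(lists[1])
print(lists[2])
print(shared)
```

Key concept: list of same reference.
Step by step:
`shared = [6, 3, 8]` → shared = [6, 3, 8]
`lists = [shared, shared, shared]` → lists = [[6, 3, 8], [6, 3, 8], [6, 3, 8]]
`lists[0].append(82)` → shared = [6, 3, 8, 82]; lists = [[6, 3, 8, 82], [6, 3, 8, 82], [6, 3, 8, 82]]
`print(lists[1])` → prints [6, 3, 8, 82]
`print(lists[2])` → prints [6, 3, 8, 82]
`print(shared)` → prints [6, 3, 8, 82]

Answer:
[6, 3, 8, 82]
[6, 3, 8, 82]
[6, 3, 8, 82]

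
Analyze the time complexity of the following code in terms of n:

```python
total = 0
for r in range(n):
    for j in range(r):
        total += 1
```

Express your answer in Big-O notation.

Each loop level contributes: n × n. Multiplying the contributions gives O(n^2).

Answer: O(n^2)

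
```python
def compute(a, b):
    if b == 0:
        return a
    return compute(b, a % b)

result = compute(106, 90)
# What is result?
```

compute(106, 90) -> compute(90, 16) -> compute(16, 10) -> compute(10, 6) -> compute(6, 4) -> compute(4, 2) -> compute(2, 0) -> 2

Answer: 2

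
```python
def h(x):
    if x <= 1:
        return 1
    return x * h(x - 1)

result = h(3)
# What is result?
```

h(3) = 3 * 2 * 1 = 6

Answer: 6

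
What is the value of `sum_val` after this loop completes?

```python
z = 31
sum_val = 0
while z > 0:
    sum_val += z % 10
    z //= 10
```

Sum digits of 31
`sum_val` takes the values: 0 → 1 → 4

Answer: 4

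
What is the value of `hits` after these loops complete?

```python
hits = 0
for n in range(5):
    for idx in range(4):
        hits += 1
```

5 * 4 = 20
`hits` takes the values: 0 → 1 → 2 → 3 → 4 → 5 → 6 → 7 → 8 → 9 → 10 → 11 → 12 → 13 → 14 → 15 → 16 → 17 → 18 → 19 → 20

Answer: 20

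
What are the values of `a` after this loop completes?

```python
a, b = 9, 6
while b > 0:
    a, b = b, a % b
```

GCD of 9 and 6
`a` takes the values: 9 → 6 → 3

Answer: 3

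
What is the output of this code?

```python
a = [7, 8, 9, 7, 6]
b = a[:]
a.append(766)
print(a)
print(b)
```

Key concept: slice [:] creates copy.
Step by step:
`a = [7, 8, 9, 7, 6]` → a = [7, 8, 9, 7, 6]
`b = a[:]` → b = [7, 8, 9, 7, 6]
`a.append(766)` → a = [7, 8, 9, 7, 6, 766]
`print(a)` → prints [7, 8, 9, 7, 6, 766]
`print(b)` → prints [7, 8, 9, 7, 6]

Answer:
[7, 8, 9, 7, 6, 766]
[7, 8, 9, 7, 6]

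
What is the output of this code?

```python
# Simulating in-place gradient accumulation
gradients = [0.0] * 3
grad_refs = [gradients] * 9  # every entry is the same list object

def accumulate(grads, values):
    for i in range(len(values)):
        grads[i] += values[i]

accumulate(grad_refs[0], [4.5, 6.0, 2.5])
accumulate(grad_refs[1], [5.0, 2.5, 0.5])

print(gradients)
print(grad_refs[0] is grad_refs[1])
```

Key concept: gradient accumulation aliasing.
Step by step:
`gradients = [0.0] * 3` → gradients = [0.0, 0.0, 0.0]
`grad_refs = [gradients] * 9` → grad_refs = [[0.0, 0.0, 0.0], [0.0, 0.0, 0.0], [0.0, 0.0, 0.0], [0.0, 0.0, 0.0], [0.0, 0.0, 0.0], [0.0, 0.0, 0.0], [0.0, 0.0, 0.0], [0.0, 0.0, 0.0], [0.0, 0.0, 0.0]]
`accumulate(grad_refs[0], [4.5, 6.0, 2.5])` → gradients = [4.5, 6.0, 2.5]; grad_refs = [[4.5, 6.0, 2.5], [4.5, 6.0, 2.5], [4.5, 6.0, 2.5], [4.5, 6.0, 2.5], [4.5, 6.0, 2.5], [4.5, 6.0, 2.5], [4.5, 6.0, 2.5], [4.5, 6.0, 2.5], [4.5, 6.0, 2.5]]
`accumulate(grad_refs[1], [5.0, 2.5, 0.5])` → gradients = [9.5, 8.5, 3.0]; grad_refs = [[9.5, 8.5, 3.0], [9.5, 8.5, 3.0], [9.5, 8.5, 3.0], [9.5, 8.5, 3.0], [9.5, 8.5, 3.0], [9.5, 8.5, 3.0], [9.5, 8.5, 3.0], [9.5, 8.5, 3.0], [9.5, 8.5, 3.0]]
`print(gradients)` → prints [9.5, 8.5, 3.0]
`print(grad_refs[0] is grad_refs[1])` → prints True

Answer:
[9.5, 8.5, 3.0]
True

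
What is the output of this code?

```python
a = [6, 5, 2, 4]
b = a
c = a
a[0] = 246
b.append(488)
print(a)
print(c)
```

Key concept: multiple aliases.
Step by step:
`a = [6, 5, 2, 4]` → a = [6, 5, 2, 4]
`b = a` → b = [6, 5, 2, 4] (same object as a)
`c = a` → c = [6, 5, 2, 4] (same object as a, b)
`a[0] = 246` → a = [246, 5, 2, 4] (same object as b, c); b = [246, 5, 2, 4] (same object as a, c); c = [246, 5, 2, 4] (same object as a, b)
`b.append(488)` → a = [246, 5, 2, 4, 488] (same object as b, c); b = [246, 5, 2, 4, 488] (same object as a, c); c = [246, 5, 2, 4, 488] (same object as a, b)
`print(a)` → prints [246, 5, 2, 4, 488]
`print(c)` → prints [246, 5, 2, 4, 488]

Answer:
[246, 5, 2, 4, 488]
[246, 5, 2, 4, 488]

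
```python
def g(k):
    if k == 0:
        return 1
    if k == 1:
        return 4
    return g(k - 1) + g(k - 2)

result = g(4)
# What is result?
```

Build up from base cases: g(0)=1, g(1)=4, g(2)=5, g(3)=9, g(4)=14

Answer: 14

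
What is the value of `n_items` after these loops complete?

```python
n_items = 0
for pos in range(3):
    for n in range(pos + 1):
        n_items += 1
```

Triangle: 1 + 2 + ... + 3
`n_items` takes the values: 0 → 1 → 2 → 3 → 4 → 5 → 6

Answer: 6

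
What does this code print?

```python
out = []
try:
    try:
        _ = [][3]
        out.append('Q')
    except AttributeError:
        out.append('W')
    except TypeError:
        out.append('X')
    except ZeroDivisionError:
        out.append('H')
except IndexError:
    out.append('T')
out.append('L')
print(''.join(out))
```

Execution trace: 'T' (outer except IndexError) → 'L' (after the try/except). Output: TL

Answer: TL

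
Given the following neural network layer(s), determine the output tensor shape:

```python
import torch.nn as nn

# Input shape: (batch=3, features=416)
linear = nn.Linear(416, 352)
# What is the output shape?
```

Input: (3, 416) -> Output: (3, 352)

Answer: (3, 352)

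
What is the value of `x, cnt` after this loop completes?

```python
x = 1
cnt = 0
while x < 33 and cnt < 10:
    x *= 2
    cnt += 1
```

Double until >= 33 or 10 iterations
`x, cnt` takes the values: (1, 0) → (2, 0) → (2, 1) → (4, 1) → (4, 2) → (8, 2) → (8, 3) → (16, 3) → (16, 4) → (32, 4) → (32, 5) → (64, 5) → (64, 6)

Answer: 64, 6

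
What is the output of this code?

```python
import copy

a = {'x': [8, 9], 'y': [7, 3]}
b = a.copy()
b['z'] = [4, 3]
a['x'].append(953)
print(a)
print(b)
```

Key concept: shallow copy of dict with mutable values.
Step by step:
`a = {'x': [8, 9], 'y': [7, 3]}` → a = {'x': [8, 9], 'y': [7, 3]}
`b = a.copy()` → b = {'x': [8, 9], 'y': [7, 3]}
`b['z'] = [4, 3]` → b = {'x': [8, 9], 'y': [7, 3], 'z': [4, 3]}
`a['x'].append(953)` → a = {'x': [8, 9, 953], 'y': [7, 3]}; b = {'x': [8, 9, 953], 'y': [7, 3], 'z': [4, 3]}
`print(a)` → prints {'x': [8, 9, 953], 'y': [7, 3]}
`print(b)` → prints {'x': [8, 9, 953], 'y': [7, 3], 'z': [4, 3]}

Answer:
{'x': [8, 9, 953], 'y': [7, 3]}
{'x': [8, 9, 953], 'y': [7, 3], 'z': [4, 3]}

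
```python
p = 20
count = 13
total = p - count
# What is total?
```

Trace:
`p = 20` → p = 20
`count = 13` → count = 13
`total = p - count` → total = 7
So total = 7

Answer: 7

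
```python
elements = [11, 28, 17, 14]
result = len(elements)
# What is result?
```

Trace:
`elements = [11, 28, 17, 14]` → elements = [11, 28, 17, 14]
`result = len(elements)` → result = 4
So result = 4

Answer: 4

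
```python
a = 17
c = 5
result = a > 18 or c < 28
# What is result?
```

Trace:
`a = 17` → a = 17
`c = 5` → c = 5
`result = a > 18 or c < 28` → result = True
So result = True

Answer: True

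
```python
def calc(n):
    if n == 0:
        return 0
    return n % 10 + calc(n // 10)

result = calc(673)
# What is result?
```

Sum of digits of 673: 3 + 7 + 6 = 16

Answer: 16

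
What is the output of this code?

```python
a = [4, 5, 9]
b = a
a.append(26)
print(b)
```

Key concept: basic list aliasing.
Step by step:
`a = [4, 5, 9]` → a = [4, 5, 9]
`b = a` → b = [4, 5, 9] (same object as a)
`a.append(26)` → a = [4, 5, 9, 26] (same object as b); b = [4, 5, 9, 26] (same object as a)
`print(b)` → prints [4, 5, 9, 26]

Answer: [4, 5, 9, 26]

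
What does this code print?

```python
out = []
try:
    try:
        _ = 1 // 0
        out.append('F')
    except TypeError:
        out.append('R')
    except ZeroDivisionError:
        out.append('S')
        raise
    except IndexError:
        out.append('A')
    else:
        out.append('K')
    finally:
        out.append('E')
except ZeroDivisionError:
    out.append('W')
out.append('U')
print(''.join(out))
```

Execution trace: 'S' (inner except ZeroDivisionError) → 'E' (inner finally) → 'W' (outer except ZeroDivisionError) → 'U' (after the try/except). Output: SEWU

Answer: SEWU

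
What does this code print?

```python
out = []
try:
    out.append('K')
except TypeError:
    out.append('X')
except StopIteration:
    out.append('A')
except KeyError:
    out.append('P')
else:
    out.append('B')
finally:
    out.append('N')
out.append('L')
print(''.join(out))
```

Execution trace: 'K' (try body, no exception) → 'B' (else) → 'N' (finally) → 'L' (after the try/except). Output: KBNL

Answer: KBNL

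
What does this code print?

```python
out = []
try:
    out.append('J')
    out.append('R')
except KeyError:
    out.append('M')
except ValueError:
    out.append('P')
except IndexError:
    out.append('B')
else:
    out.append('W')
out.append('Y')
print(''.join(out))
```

Execution trace: 'J' (try body) → 'R' (try body, no exception) → 'W' (else) → 'Y' (after the try/except). Output: JRWY

Answer: JRWY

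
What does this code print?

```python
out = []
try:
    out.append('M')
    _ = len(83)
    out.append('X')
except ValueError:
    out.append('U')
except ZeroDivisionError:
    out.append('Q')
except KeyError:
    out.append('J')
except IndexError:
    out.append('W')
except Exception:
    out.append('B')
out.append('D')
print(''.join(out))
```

Execution trace: 'M' (try body) → 'B' (except Exception) → 'D' (after the try/except). Output: MBD

Answer: MBD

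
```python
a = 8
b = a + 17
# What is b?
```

Trace:
`a = 8` → a = 8
`b = a + 17` → b = 25
So b = 25

Answer: 25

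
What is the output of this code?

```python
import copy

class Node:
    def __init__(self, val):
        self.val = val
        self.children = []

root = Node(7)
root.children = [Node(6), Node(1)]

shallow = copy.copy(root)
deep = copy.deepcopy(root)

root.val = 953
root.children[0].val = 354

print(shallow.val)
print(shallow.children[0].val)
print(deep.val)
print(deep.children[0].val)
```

Key concept: deep copy with custom objects.
Step by step:
`root = Node(7)` → root = Node(val=7, children=[])
`root.children = [Node(6), Node(1)]` → root = Node(val=7, children=[Node(val=6, children=[]), Node(val=1, children=[])])
`shallow = copy.copy(root)` → shallow = Node(val=7, children=[Node(val=6, children=[]), Node(val=1, children=[])])
`deep = copy.deepcopy(root)` → deep = Node(val=7, children=[Node(val=6, children=[]), Node(val=1, children=[])])
`root.val = 953` → root = Node(val=953, children=[Node(val=6, children=[]), Node(val=1, children=[])])
`root.children[0].val = 354` → root = Node(val=953, children=[Node(val=354, children=[]), Node(val=1, children=[])]); shallow = Node(val=7, children=[Node(val=354, children=[]), Node(val=1, children=[])])
`print(shallow.val)` → prints 7
`print(shallow.children[0].val)` → prints 354
`print(deep.val)` → prints 7
`print(deep.children[0].val)` → prints 6

Answer:
7
354
7
6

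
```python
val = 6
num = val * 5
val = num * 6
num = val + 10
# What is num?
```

Trace:
`val = 6` → val = 6
`num = val * 5` → num = 30
`val = num * 6` → val = 180
`num = val + 10` → num = 190
So num = 190

Answer: 190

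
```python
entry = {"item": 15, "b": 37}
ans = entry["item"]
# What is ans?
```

Trace:
`entry = {"item": 15, "b": 37}` → entry = {'item': 15, 'b': 37}
`ans = entry["item"]` → ans = 15
So ans = 15

Answer: 15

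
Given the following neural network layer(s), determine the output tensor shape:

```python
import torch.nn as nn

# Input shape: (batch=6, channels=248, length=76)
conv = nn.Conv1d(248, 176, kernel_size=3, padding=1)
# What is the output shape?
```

Input: (6, 248, 76) -> Output: (6, 176, 76)

Answer: (6, 176, 76)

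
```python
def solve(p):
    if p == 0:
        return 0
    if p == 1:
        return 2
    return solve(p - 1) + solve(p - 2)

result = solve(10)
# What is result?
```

Build up from base cases: solve(0)=0, solve(1)=2, solve(2)=2, solve(3)=4, solve(4)=6, solve(5)=10, solve(6)=16, ..., solve(10)=110

Answer: 110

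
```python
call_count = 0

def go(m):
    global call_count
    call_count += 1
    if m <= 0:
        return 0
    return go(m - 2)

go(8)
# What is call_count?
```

Linear recursion stepping by 2: 5 calls from m=8 down to ≤0.

Answer: 5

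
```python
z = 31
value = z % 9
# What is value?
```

Trace:
`z = 31` → z = 31
`value = z % 9` → value = 4
So value = 4

Answer: 4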